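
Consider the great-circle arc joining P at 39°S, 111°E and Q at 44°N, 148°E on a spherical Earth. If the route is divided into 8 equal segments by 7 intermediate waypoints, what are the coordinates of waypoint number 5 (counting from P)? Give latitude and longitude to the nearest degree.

≈ 13°N, 133°E

From cos δ = sin φ₁ sin φ₂ + cos φ₁ cos φ₂ cos Δλ, the central angle is δ ≈ 1.561 rad (89.5°).
Interpolate at f = 5/8 with slerp weights a = sin((1−f)δ)/sin δ ≈ 0.553, b = sin(fδ)/sin δ ≈ 0.828.
p = a·p₁ + b·p₂ ≈ (-0.659, 0.717, 0.228); φ = arcsin(p_z) ≈ 13.15°, λ = atan2(p_y, p_x) ≈ 132.61°.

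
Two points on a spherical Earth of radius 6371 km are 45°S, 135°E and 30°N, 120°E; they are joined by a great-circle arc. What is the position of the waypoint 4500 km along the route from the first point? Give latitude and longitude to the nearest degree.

From cos δ = sin φ₁ sin φ₂ + cos φ₁ cos φ₂ cos Δλ, the central angle is δ ≈ 1.331 rad (76.2°). The total great-circle distance is δ·R ≈ 1.331 × 6371 ≈ 8477 km, so the target fraction is f = 4500/8477 ≈ 0.531.
Interpolate at f ≈ 0.531 with slerp weights a = sin((1−f)δ)/sin δ ≈ 0.602, b = sin(fδ)/sin δ ≈ 0.668.
p = a·p₁ + b·p₂ ≈ (-0.590, 0.802, -0.091); φ = arcsin(p_z) ≈ -5.24°, λ = atan2(p_y, p_x) ≈ 126.35°.

≈ 5°S, 126°E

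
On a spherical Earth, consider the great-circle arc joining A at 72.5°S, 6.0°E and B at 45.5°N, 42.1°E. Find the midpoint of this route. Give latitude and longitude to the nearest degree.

≈ 14°S, 31°E

From cos δ = sin φ₁ sin φ₂ + cos φ₁ cos φ₂ cos Δλ, the central angle is δ ≈ 2.106 rad (120.7°).
Interpolate at f = 1/2 with slerp weights a = sin((1−f)δ)/sin δ ≈ 1.010, b = sin(fδ)/sin δ ≈ 1.010.
p = a·p₁ + b·p₂ ≈ (0.827, 0.506, -0.243); φ = arcsin(p_z) ≈ -14.06°, λ = atan2(p_y, p_x) ≈ 31.47°.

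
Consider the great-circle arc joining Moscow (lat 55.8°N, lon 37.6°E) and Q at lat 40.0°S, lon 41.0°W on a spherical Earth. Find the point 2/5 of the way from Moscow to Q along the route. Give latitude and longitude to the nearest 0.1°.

Convert each endpoint to a unit vector on the sphere (x = cos φ cos λ, y = cos φ sin λ, z = sin φ).
The central angle between the endpoints is δ = arccos(p₁·p₂) ≈ 2.034 rad (116.5°).
Interpolate at f = 2/5 with slerp weights a = sin((1−f)δ)/sin δ ≈ 1.050, b = sin(fδ)/sin δ ≈ 0.812.
p = a·p₁ + b·p₂ ≈ (0.937, -0.048, 0.346); φ = arcsin(p_z) ≈ 20.25°, λ = atan2(p_y, p_x) ≈ -2.94°.

≈ lat 20.2°N, lon 2.9°W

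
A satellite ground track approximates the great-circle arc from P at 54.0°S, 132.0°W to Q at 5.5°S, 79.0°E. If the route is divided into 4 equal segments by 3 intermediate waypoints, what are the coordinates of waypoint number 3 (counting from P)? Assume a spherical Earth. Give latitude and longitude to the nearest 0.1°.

Convert each endpoint to a unit vector on the sphere (x = cos φ cos λ, y = cos φ sin λ, z = sin φ).
The central angle between the endpoints is δ = arccos(p₁·p₂) ≈ 2.009 rad (115.1°).
Interpolate at f = 3/4 with slerp weights a = sin((1−f)δ)/sin δ ≈ 0.531, b = sin(fδ)/sin δ ≈ 1.102.
p = a·p₁ + b·p₂ ≈ (0.000, 0.844, -0.536); φ = arcsin(p_z) ≈ -32.38°, λ = atan2(p_y, p_x) ≈ 89.98°.

≈ 32.4°S, 90.0°E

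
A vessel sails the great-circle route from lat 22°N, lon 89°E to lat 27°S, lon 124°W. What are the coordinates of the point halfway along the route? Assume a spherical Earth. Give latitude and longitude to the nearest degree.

≈ lat 9°S, lon 159°E

Convert each endpoint to a unit vector on the sphere (x = cos φ cos λ, y = cos φ sin λ, z = sin φ).
The central angle between the endpoints is δ = arccos(p₁·p₂) ≈ 2.612 rad (149.6°).
Interpolate at f = 1/2 with slerp weights a = sin((1−f)δ)/sin δ ≈ 1.910, b = sin(fδ)/sin δ ≈ 1.910.
p = a·p₁ + b·p₂ ≈ (-0.921, 0.360, -0.152); φ = arcsin(p_z) ≈ -8.72°, λ = atan2(p_y, p_x) ≈ 158.66°.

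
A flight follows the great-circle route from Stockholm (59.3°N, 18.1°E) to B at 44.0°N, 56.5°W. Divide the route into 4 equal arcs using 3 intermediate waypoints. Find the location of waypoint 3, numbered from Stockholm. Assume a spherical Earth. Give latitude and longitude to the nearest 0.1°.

Write both endpoints as unit vectors p₁, p₂ with components (cos φ cos λ, cos φ sin λ, sin φ).
The central angle between the endpoints is δ = arccos(p₁·p₂) ≈ 0.803 rad (46.0°).
Interpolate at f = 3/4 with slerp weights a = sin((1−f)δ)/sin δ ≈ 0.277, b = sin(fδ)/sin δ ≈ 0.787.
p = a·p₁ + b·p₂ ≈ (0.447, -0.428, 0.785); φ = arcsin(p_z) ≈ 51.74°, λ = atan2(p_y, p_x) ≈ -43.77°.

≈ 51.7°N, 43.8°W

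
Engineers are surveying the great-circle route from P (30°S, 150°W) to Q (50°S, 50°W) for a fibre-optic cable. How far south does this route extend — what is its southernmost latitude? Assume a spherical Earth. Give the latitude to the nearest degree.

≈ 55°S

The great circle lies in the plane with unit normal n̂ = (p₁ × p₂)/|p₁ × p₂|.
Here n̂_z ≈ +0.572; the vertex latitude is φ_max = arccos|n̂_z| ≈ 55.1°.
Check via Clairaut: cos φ_max = |cos φ₁| · sin C = cos(30.0°)·sin(138.6°) ≈ 0.572, again giving ≈ 55.1°.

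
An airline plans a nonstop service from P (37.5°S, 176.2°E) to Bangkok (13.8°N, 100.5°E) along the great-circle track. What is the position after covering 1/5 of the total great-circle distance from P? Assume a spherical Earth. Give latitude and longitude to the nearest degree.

≈ (30°S, 157°E)

From cos δ = sin φ₁ sin φ₂ + cos φ₁ cos φ₂ cos Δλ, the central angle is δ ≈ 1.526 rad (87.4°).
Interpolate at f = 1/5 with slerp weights a = sin((1−f)δ)/sin δ ≈ 0.940, b = sin(fδ)/sin δ ≈ 0.301.
p = a·p₁ + b·p₂ ≈ (-0.798, 0.337, -0.501); φ = arcsin(p_z) ≈ -30.04°, λ = atan2(p_y, p_x) ≈ 157.12°.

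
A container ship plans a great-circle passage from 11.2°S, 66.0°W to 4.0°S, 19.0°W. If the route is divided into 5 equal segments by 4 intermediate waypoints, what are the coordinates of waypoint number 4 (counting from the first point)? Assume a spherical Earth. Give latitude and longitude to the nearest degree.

≈ 6°S, 28°W

Write both endpoints as unit vectors p₁, p₂ with components (cos φ cos λ, cos φ sin λ, sin φ).
The central angle between the endpoints is δ = arccos(p₁·p₂) ≈ 0.822 rad (47.1°).
Interpolate at f = 4/5 with slerp weights a = sin((1−f)δ)/sin δ ≈ 0.223, b = sin(fδ)/sin δ ≈ 0.834.
p = a·p₁ + b·p₂ ≈ (0.876, -0.471, -0.102); φ = arcsin(p_z) ≈ -5.83°, λ = atan2(p_y, p_x) ≈ -28.27°.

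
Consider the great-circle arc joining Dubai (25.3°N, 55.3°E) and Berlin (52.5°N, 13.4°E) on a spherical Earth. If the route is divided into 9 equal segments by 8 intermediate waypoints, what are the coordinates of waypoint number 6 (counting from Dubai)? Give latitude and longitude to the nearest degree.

The haversine formula gives a central angle δ ≈ 0.725 rad (41.5°) between the endpoints.
Interpolate at f = 6/9 with slerp weights a = sin((1−f)δ)/sin δ ≈ 0.361, b = sin(fδ)/sin δ ≈ 0.701.
p = a·p₁ + b·p₂ ≈ (0.601, 0.367, 0.710); φ = arcsin(p_z) ≈ 45.25°, λ = atan2(p_y, p_x) ≈ 31.43°.

≈ 45°N, 31°E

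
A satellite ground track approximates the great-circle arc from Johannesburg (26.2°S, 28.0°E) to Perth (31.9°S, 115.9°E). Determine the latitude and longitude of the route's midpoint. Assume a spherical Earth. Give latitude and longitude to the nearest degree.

From cos δ = sin φ₁ sin φ₂ + cos φ₁ cos φ₂ cos Δλ, the central angle is δ ≈ 1.307 rad (74.9°).
Interpolate at f = 1/2 with slerp weights a = sin((1−f)δ)/sin δ ≈ 0.630, b = sin(fδ)/sin δ ≈ 0.630.
p = a·p₁ + b·p₂ ≈ (0.265, 0.746, -0.611); φ = arcsin(p_z) ≈ -37.64°, λ = atan2(p_y, p_x) ≈ 70.42°.

≈ 38°S, 70°E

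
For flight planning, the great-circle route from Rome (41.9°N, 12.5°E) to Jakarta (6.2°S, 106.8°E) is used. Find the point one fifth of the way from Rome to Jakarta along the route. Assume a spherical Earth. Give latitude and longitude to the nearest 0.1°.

≈ 38.5°N, 37.7°E

Write both endpoints as unit vectors p₁, p₂ with components (cos φ cos λ, cos φ sin λ, sin φ).
The central angle between the endpoints is δ = arccos(p₁·p₂) ≈ 1.699 rad (97.3°).
Interpolate at f = 1/5 with slerp weights a = sin((1−f)δ)/sin δ ≈ 0.986, b = sin(fδ)/sin δ ≈ 0.336.
p = a·p₁ + b·p₂ ≈ (0.620, 0.479, 0.622); φ = arcsin(p_z) ≈ 38.46°, λ = atan2(p_y, p_x) ≈ 37.68°.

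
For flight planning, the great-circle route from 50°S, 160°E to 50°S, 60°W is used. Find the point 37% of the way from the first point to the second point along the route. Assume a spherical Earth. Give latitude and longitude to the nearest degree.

Write both endpoints as unit vectors p₁, p₂ with components (cos φ cos λ, cos φ sin λ, sin φ).
The central angle between the endpoints is δ = arccos(p₁·p₂) ≈ 1.297 rad (74.3°).
Interpolate at f = 0.37 with slerp weights a = sin((1−f)δ)/sin δ ≈ 0.757, b = sin(fδ)/sin δ ≈ 0.480.
p = a·p₁ + b·p₂ ≈ (-0.303, -0.100, -0.948); φ = arcsin(p_z) ≈ -71.36°, λ = atan2(p_y, p_x) ≈ -161.68°.

≈ 71°S, 162°W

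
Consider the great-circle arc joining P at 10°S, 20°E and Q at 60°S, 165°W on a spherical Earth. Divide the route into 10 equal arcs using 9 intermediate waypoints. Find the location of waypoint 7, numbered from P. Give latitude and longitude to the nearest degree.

≈ 86°S, 60°E

From cos δ = sin φ₁ sin φ₂ + cos φ₁ cos φ₂ cos Δλ, the central angle is δ ≈ 1.918 rad (109.9°).
Interpolate at f = 7/10 with slerp weights a = sin((1−f)δ)/sin δ ≈ 0.579, b = sin(fδ)/sin δ ≈ 1.036.
p = a·p₁ + b·p₂ ≈ (0.035, 0.061, -0.998); φ = arcsin(p_z) ≈ -85.97°, λ = atan2(p_y, p_x) ≈ 59.94°.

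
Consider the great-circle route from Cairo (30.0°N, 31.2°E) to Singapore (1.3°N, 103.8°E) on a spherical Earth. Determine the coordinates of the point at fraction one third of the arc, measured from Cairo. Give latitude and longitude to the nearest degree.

≈ (24°N, 58°E)

Convert each endpoint to a unit vector on the sphere (x = cos φ cos λ, y = cos φ sin λ, z = sin φ).
The central angle between the endpoints is δ = arccos(p₁·p₂) ≈ 1.297 rad (74.3°).
Interpolate at f = 1/3 with slerp weights a = sin((1−f)δ)/sin δ ≈ 0.790, b = sin(fδ)/sin δ ≈ 0.435.
p = a·p₁ + b·p₂ ≈ (0.482, 0.777, 0.405); φ = arcsin(p_z) ≈ 23.89°, λ = atan2(p_y, p_x) ≈ 58.21°.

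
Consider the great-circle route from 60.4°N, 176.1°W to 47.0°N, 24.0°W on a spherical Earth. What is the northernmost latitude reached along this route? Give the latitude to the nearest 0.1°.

The great circle lies in the plane with unit normal n̂ = (p₁ × p₂)/|p₁ × p₂|.
Here n̂_z ≈ +0.168; the vertex latitude is φ_max = arccos|n̂_z| ≈ 80.4°.
Check via Clairaut: cos φ_max = |cos φ₁| · sin C = cos(60.4°)·sin(19.8°) ≈ 0.168, again giving ≈ 80.4°.

≈ 80.4°N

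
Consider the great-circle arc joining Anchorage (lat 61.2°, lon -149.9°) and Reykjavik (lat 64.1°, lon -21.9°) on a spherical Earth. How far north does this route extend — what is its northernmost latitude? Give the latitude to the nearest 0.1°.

≈ 77.3°

The great circle lies in the plane with unit normal n̂ = (p₁ × p₂)/|p₁ × p₂|.
Here n̂_z ≈ +0.220; the vertex latitude is φ_max = arccos|n̂_z| ≈ 77.3°.
Check via Clairaut: cos φ_max = |cos φ₁| · sin C = cos(61.2°)·sin(27.2°) ≈ 0.220, again giving ≈ 77.3°.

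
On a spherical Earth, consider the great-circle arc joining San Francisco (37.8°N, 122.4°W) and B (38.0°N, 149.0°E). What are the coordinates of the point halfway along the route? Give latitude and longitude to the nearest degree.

From cos δ = sin φ₁ sin φ₂ + cos φ₁ cos φ₂ cos Δλ, the central angle is δ ≈ 1.167 rad (66.9°).
Interpolate at f = 1/2 with slerp weights a = sin((1−f)δ)/sin δ ≈ 0.599, b = sin(fδ)/sin δ ≈ 0.599.
p = a·p₁ + b·p₂ ≈ (-0.658, -0.157, 0.736); φ = arcsin(p_z) ≈ 47.41°, λ = atan2(p_y, p_x) ≈ -166.62°.

≈ (47°N, 167°W)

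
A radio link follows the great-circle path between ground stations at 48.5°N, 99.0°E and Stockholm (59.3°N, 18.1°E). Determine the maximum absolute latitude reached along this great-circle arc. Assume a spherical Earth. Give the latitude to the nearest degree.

The great circle lies in the plane with unit normal n̂ = (p₁ × p₂)/|p₁ × p₂|.
Here n̂_z ≈ -0.466; the vertex latitude is φ_max = arccos|n̂_z| ≈ 62.2°.
Check via Clairaut: cos φ_max = |cos φ₁| · sin C = cos(48.5°)·sin(44.7°) ≈ 0.466, again giving ≈ 62.2°.

≈ 62°N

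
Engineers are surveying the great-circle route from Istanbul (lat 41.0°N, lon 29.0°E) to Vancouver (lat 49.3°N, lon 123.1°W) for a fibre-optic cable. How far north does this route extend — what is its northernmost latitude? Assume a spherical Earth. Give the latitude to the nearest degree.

The great circle lies in the plane with unit normal n̂ = (p₁ × p₂)/|p₁ × p₂|.
Here n̂_z ≈ -0.231; the vertex latitude is φ_max = arccos|n̂_z| ≈ 76.7°.

≈ 77°N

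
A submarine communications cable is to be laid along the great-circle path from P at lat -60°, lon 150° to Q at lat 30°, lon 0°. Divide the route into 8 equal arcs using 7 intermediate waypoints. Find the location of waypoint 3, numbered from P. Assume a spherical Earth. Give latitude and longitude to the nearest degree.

The haversine formula gives a central angle δ ≈ 2.512 rad (143.9°) between the endpoints.
Interpolate at f = 3/8 with slerp weights a = sin((1−f)δ)/sin δ ≈ 1.697, b = sin(fδ)/sin δ ≈ 1.373.
p = a·p₁ + b·p₂ ≈ (0.454, 0.424, -0.784); φ = arcsin(p_z) ≈ -51.60°, λ = atan2(p_y, p_x) ≈ 43.09°.

≈ lat -52°, lon 43°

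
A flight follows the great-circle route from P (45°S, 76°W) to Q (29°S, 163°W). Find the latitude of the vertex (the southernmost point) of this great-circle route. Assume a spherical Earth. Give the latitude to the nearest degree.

The great circle lies in the plane with unit normal n̂ = (p₁ × p₂)/|p₁ × p₂|.
Here n̂_z ≈ -0.666; the vertex latitude is φ_max = arccos|n̂_z| ≈ 48.2°.

≈ 48°S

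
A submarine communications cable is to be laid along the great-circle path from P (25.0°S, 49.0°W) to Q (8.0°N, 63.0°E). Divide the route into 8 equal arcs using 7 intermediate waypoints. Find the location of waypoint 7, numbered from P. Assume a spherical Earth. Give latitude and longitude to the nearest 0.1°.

Convert each endpoint to a unit vector on the sphere (x = cos φ cos λ, y = cos φ sin λ, z = sin φ).
The central angle between the endpoints is δ = arccos(p₁·p₂) ≈ 1.977 rad (113.3°).
Interpolate at f = 7/8 with slerp weights a = sin((1−f)δ)/sin δ ≈ 0.266, b = sin(fδ)/sin δ ≈ 1.075.
p = a·p₁ + b·p₂ ≈ (0.642, 0.766, 0.037); φ = arcsin(p_z) ≈ 2.12°, λ = atan2(p_y, p_x) ≈ 50.06°.

≈ (2.1°N, 50.1°E)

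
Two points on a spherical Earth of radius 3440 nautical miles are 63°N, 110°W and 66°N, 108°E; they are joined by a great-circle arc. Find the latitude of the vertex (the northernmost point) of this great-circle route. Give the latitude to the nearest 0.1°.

≈ 81.2°N

The great circle lies in the plane with unit normal n̂ = (p₁ × p₂)/|p₁ × p₂|.
Here n̂_z ≈ -0.153; the vertex latitude is φ_max = arccos|n̂_z| ≈ 81.2°.
Check via Clairaut: cos φ_max = |cos φ₁| · sin C = cos(63.0°)·sin(19.7°) ≈ 0.153, again giving ≈ 81.2°.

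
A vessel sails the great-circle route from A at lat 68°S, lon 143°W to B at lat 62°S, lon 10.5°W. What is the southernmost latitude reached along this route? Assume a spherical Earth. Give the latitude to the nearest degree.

≈ 80°S

The great circle lies in the plane with unit normal n̂ = (p₁ × p₂)/|p₁ × p₂|.
Here n̂_z ≈ +0.182; the vertex latitude is φ_max = arccos|n̂_z| ≈ 79.5°.
Check via Clairaut: cos φ_max = |cos φ₁| · sin C = cos(68.0°)·sin(151.0°) ≈ 0.182, again giving ≈ 79.5°.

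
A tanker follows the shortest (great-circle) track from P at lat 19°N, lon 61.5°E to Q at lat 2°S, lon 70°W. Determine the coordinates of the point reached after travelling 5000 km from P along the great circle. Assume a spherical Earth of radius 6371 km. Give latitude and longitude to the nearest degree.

≈ lat 23°N, lon 13°E

Write both endpoints as unit vectors p₁, p₂ with components (cos φ cos λ, cos φ sin λ, sin φ).
The central angle between the endpoints is δ = arccos(p₁·p₂) ≈ 2.262 rad (129.6°). The total great-circle distance is δ·R ≈ 2.262 × 6371 ≈ 14411 km, so the target fraction is f = 5000/14411 ≈ 0.347.
Interpolate at f ≈ 0.347 with slerp weights a = sin((1−f)δ)/sin δ ≈ 1.292, b = sin(fδ)/sin δ ≈ 0.917.
p = a·p₁ + b·p₂ ≈ (0.897, 0.212, 0.389); φ = arcsin(p_z) ≈ 22.87°, λ = atan2(p_y, p_x) ≈ 13.33°.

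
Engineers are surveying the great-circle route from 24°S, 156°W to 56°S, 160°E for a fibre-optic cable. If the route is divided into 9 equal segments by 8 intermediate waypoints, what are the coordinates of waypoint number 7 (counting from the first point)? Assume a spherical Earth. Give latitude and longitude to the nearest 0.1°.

≈ 50.6°S, 174.2°E

Write both endpoints as unit vectors p₁, p₂ with components (cos φ cos λ, cos φ sin λ, sin φ).
The central angle between the endpoints is δ = arccos(p₁·p₂) ≈ 0.789 rad (45.2°).
Interpolate at f = 7/9 with slerp weights a = sin((1−f)δ)/sin δ ≈ 0.246, b = sin(fδ)/sin δ ≈ 0.811.
p = a·p₁ + b·p₂ ≈ (-0.632, 0.064, -0.773); φ = arcsin(p_z) ≈ -50.60°, λ = atan2(p_y, p_x) ≈ 174.23°.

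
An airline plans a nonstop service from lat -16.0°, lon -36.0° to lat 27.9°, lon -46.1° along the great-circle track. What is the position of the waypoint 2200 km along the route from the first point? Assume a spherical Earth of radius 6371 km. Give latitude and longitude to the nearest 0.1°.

≈ lat 3.3°, lon -40.3°

From cos δ = sin φ₁ sin φ₂ + cos φ₁ cos φ₂ cos Δλ, the central angle is δ ≈ 0.785 rad (45.0°). The total great-circle distance is δ·R ≈ 0.785 × 6371 ≈ 5001 km, so the target fraction is f = 2200/5001 ≈ 0.440.
Interpolate at f ≈ 0.440 with slerp weights a = sin((1−f)δ)/sin δ ≈ 0.602, b = sin(fδ)/sin δ ≈ 0.479.
p = a·p₁ + b·p₂ ≈ (0.762, -0.645, 0.058); φ = arcsin(p_z) ≈ 3.33°, λ = atan2(p_y, p_x) ≈ -40.26°.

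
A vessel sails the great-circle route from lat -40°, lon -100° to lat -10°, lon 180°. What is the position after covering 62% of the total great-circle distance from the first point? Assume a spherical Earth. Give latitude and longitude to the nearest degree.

Convert each endpoint to a unit vector on the sphere (x = cos φ cos λ, y = cos φ sin λ, z = sin φ).
The central angle between the endpoints is δ = arccos(p₁·p₂) ≈ 1.326 rad (76.0°).
Interpolate at f = 0.62 with slerp weights a = sin((1−f)δ)/sin δ ≈ 0.498, b = sin(fδ)/sin δ ≈ 0.755.
p = a·p₁ + b·p₂ ≈ (-0.810, -0.375, -0.451); φ = arcsin(p_z) ≈ -26.81°, λ = atan2(p_y, p_x) ≈ -155.13°.

≈ lat -27°, lon -155°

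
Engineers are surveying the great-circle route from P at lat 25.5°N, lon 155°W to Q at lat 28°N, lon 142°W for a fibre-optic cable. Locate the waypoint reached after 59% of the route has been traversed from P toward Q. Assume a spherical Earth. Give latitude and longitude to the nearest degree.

The haversine formula gives a central angle δ ≈ 0.207 rad (11.9°) between the endpoints.
Interpolate at f = 0.59 with slerp weights a = sin((1−f)δ)/sin δ ≈ 0.412, b = sin(fδ)/sin δ ≈ 0.593.
p = a·p₁ + b·p₂ ≈ (-0.750, -0.480, 0.456); φ = arcsin(p_z) ≈ 27.12°, λ = atan2(p_y, p_x) ≈ -147.40°.

≈ lat 27°N, lon 147°W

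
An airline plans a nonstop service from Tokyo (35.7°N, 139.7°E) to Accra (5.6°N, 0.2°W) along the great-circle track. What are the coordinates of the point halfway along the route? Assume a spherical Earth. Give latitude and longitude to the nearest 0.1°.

≈ 46.6°N, 54.2°E

Convert each endpoint to a unit vector on the sphere (x = cos φ cos λ, y = cos φ sin λ, z = sin φ).
The central angle between the endpoints is δ = arccos(p₁·p₂) ≈ 2.167 rad (124.1°).
Interpolate at f = 1/2 with slerp weights a = sin((1−f)δ)/sin δ ≈ 1.068, b = sin(fδ)/sin δ ≈ 1.068.
p = a·p₁ + b·p₂ ≈ (0.401, 0.557, 0.727); φ = arcsin(p_z) ≈ 46.65°, λ = atan2(p_y, p_x) ≈ 54.23°.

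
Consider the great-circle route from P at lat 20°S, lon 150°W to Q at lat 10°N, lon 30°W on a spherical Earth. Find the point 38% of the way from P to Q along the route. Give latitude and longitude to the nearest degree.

≈ lat 14°S, lon 102°W

Write both endpoints as unit vectors p₁, p₂ with components (cos φ cos λ, cos φ sin λ, sin φ).
The central angle between the endpoints is δ = arccos(p₁·p₂) ≈ 2.120 rad (121.5°).
Interpolate at f = 0.38 with slerp weights a = sin((1−f)δ)/sin δ ≈ 1.134, b = sin(fδ)/sin δ ≈ 0.846.
p = a·p₁ + b·p₂ ≈ (-0.202, -0.949, -0.241); φ = arcsin(p_z) ≈ -13.95°, λ = atan2(p_y, p_x) ≈ -102.00°.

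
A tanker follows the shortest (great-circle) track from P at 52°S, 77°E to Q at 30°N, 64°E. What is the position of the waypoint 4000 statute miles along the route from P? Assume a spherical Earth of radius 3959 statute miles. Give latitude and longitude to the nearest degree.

≈ 5°N, 67°E

Convert each endpoint to a unit vector on the sphere (x = cos φ cos λ, y = cos φ sin λ, z = sin φ).
The central angle between the endpoints is δ = arccos(p₁·p₂) ≈ 1.445 rad (82.8°). The total great-circle distance is δ·R ≈ 1.445 × 3959 ≈ 5721 mi, so the target fraction is f = 4000/5721 ≈ 0.699.
Interpolate at f ≈ 0.699 with slerp weights a = sin((1−f)δ)/sin δ ≈ 0.424, b = sin(fδ)/sin δ ≈ 0.854.
p = a·p₁ + b·p₂ ≈ (0.383, 0.919, 0.092); φ = arcsin(p_z) ≈ 5.30°, λ = atan2(p_y, p_x) ≈ 67.38°.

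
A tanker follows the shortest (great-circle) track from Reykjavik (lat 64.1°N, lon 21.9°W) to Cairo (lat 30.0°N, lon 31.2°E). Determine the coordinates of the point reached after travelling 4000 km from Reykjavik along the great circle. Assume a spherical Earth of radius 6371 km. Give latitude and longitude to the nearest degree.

Convert each endpoint to a unit vector on the sphere (x = cos φ cos λ, y = cos φ sin λ, z = sin φ).
The central angle between the endpoints is δ = arccos(p₁·p₂) ≈ 0.827 rad (47.4°). The total great-circle distance is δ·R ≈ 0.827 × 6371 ≈ 5270 km, so the target fraction is f = 4000/5270 ≈ 0.759.
Interpolate at f ≈ 0.759 with slerp weights a = sin((1−f)δ)/sin δ ≈ 0.269, b = sin(fδ)/sin δ ≈ 0.798.
p = a·p₁ + b·p₂ ≈ (0.700, 0.314, 0.641); φ = arcsin(p_z) ≈ 39.87°, λ = atan2(p_y, p_x) ≈ 24.16°.

≈ lat 40°N, lon 24°E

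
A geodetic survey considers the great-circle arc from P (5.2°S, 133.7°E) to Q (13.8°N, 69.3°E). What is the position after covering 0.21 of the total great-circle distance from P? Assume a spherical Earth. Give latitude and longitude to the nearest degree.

The haversine formula gives a central angle δ ≈ 1.163 rad (66.7°) between the endpoints.
Interpolate at f = 0.21 with slerp weights a = sin((1−f)δ)/sin δ ≈ 0.866, b = sin(fδ)/sin δ ≈ 0.263.
p = a·p₁ + b·p₂ ≈ (-0.505, 0.863, -0.016); φ = arcsin(p_z) ≈ -0.90°, λ = atan2(p_y, p_x) ≈ 120.36°.

≈ (1°S, 120°E)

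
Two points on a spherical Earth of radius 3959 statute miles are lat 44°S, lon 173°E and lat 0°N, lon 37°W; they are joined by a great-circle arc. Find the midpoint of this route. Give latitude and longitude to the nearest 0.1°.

The haversine formula gives a central angle δ ≈ 2.243 rad (128.5°) between the endpoints.
Interpolate at f = 1/2 with slerp weights a = sin((1−f)δ)/sin δ ≈ 1.152, b = sin(fδ)/sin δ ≈ 1.152.
p = a·p₁ + b·p₂ ≈ (0.097, -0.592, -0.800); φ = arcsin(p_z) ≈ -53.13°, λ = atan2(p_y, p_x) ≈ -80.65°.

≈ lat 53.1°S, lon 80.6°W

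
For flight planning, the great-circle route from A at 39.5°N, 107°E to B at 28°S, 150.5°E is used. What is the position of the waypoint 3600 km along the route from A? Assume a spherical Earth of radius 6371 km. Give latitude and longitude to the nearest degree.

≈ 12°N, 127°E

The haversine formula gives a central angle δ ≈ 1.374 rad (78.7°) between the endpoints. The total great-circle distance is δ·R ≈ 1.374 × 6371 ≈ 8753 km, so the target fraction is f = 3600/8753 ≈ 0.411.
Interpolate at f ≈ 0.411 with slerp weights a = sin((1−f)δ)/sin δ ≈ 0.738, b = sin(fδ)/sin δ ≈ 0.546.
p = a·p₁ + b·p₂ ≈ (-0.586, 0.782, 0.213); φ = arcsin(p_z) ≈ 12.29°, λ = atan2(p_y, p_x) ≈ 126.86°.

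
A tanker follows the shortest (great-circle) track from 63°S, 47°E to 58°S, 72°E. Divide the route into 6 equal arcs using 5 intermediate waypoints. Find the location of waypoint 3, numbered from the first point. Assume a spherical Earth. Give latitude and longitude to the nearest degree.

≈ 61°S, 60°E

Convert each endpoint to a unit vector on the sphere (x = cos φ cos λ, y = cos φ sin λ, z = sin φ).
The central angle between the endpoints is δ = arccos(p₁·p₂) ≈ 0.230 rad (13.2°).
Interpolate at f = 3/6 with slerp weights a = sin((1−f)δ)/sin δ ≈ 0.503, b = sin(fδ)/sin δ ≈ 0.503.
p = a·p₁ + b·p₂ ≈ (0.238, 0.421, -0.875); φ = arcsin(p_z) ≈ -61.08°, λ = atan2(p_y, p_x) ≈ 60.48°.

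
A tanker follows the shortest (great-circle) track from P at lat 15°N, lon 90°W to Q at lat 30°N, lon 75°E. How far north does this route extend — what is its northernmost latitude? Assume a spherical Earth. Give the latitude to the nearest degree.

The great circle lies in the plane with unit normal n̂ = (p₁ × p₂)/|p₁ × p₂|.
Here n̂_z ≈ +0.295; the vertex latitude is φ_max = arccos|n̂_z| ≈ 72.9°.
Check via Clairaut: cos φ_max = |cos φ₁| · sin C = cos(15.0°)·sin(17.8°) ≈ 0.295, again giving ≈ 72.9°.

≈ 73°N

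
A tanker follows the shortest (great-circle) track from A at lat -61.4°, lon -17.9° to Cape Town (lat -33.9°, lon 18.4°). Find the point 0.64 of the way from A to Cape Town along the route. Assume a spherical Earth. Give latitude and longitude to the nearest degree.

Write both endpoints as unit vectors p₁, p₂ with components (cos φ cos λ, cos φ sin λ, sin φ).
The central angle between the endpoints is δ = arccos(p₁·p₂) ≈ 0.627 rad (35.9°).
Interpolate at f = 0.64 with slerp weights a = sin((1−f)δ)/sin δ ≈ 0.381, b = sin(fδ)/sin δ ≈ 0.666.
p = a·p₁ + b·p₂ ≈ (0.698, 0.118, -0.706); φ = arcsin(p_z) ≈ -44.93°, λ = atan2(p_y, p_x) ≈ 9.62°.

≈ lat -45°, lon 10°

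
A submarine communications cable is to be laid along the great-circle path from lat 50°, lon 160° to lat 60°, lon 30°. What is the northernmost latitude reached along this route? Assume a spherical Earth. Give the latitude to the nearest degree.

The great circle lies in the plane with unit normal n̂ = (p₁ × p₂)/|p₁ × p₂|.
Here n̂_z ≈ -0.277; the vertex latitude is φ_max = arccos|n̂_z| ≈ 73.9°.
Check via Clairaut: cos φ_max = |cos φ₁| · sin C = cos(50.0°)·sin(25.5°) ≈ 0.277, again giving ≈ 73.9°.

≈ 74°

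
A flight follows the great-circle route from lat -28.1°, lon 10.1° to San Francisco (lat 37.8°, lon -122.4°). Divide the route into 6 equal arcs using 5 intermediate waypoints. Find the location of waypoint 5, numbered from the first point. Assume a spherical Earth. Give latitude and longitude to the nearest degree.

≈ lat 34°, lon -94°

From cos δ = sin φ₁ sin φ₂ + cos φ₁ cos φ₂ cos Δλ, the central angle is δ ≈ 2.433 rad (139.4°).
Interpolate at f = 5/6 with slerp weights a = sin((1−f)δ)/sin δ ≈ 0.607, b = sin(fδ)/sin δ ≈ 1.380.
p = a·p₁ + b·p₂ ≈ (-0.057, -0.827, 0.560); φ = arcsin(p_z) ≈ 34.05°, λ = atan2(p_y, p_x) ≈ -93.97°.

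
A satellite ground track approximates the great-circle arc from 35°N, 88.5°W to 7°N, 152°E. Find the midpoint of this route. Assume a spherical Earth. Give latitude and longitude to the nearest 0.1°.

≈ 36.9°N, 157.6°W

Convert each endpoint to a unit vector on the sphere (x = cos φ cos λ, y = cos φ sin λ, z = sin φ).
The central angle between the endpoints is δ = arccos(p₁·p₂) ≈ 1.908 rad (109.3°).
Interpolate at f = 1/2 with slerp weights a = sin((1−f)δ)/sin δ ≈ 0.864, b = sin(fδ)/sin δ ≈ 0.864.
p = a·p₁ + b·p₂ ≈ (-0.739, -0.305, 0.601); φ = arcsin(p_z) ≈ 36.94°, λ = atan2(p_y, p_x) ≈ -157.57°.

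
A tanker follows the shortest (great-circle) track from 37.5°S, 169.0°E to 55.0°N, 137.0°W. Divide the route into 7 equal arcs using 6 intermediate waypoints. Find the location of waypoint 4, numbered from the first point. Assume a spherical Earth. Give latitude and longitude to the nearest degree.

≈ 17°N, 166°W

Convert each endpoint to a unit vector on the sphere (x = cos φ cos λ, y = cos φ sin λ, z = sin φ).
The central angle between the endpoints is δ = arccos(p₁·p₂) ≈ 1.804 rad (103.4°).
Interpolate at f = 4/7 with slerp weights a = sin((1−f)δ)/sin δ ≈ 0.718, b = sin(fδ)/sin δ ≈ 0.882.
p = a·p₁ + b·p₂ ≈ (-0.929, -0.236, 0.285); φ = arcsin(p_z) ≈ 16.57°, λ = atan2(p_y, p_x) ≈ -165.73°.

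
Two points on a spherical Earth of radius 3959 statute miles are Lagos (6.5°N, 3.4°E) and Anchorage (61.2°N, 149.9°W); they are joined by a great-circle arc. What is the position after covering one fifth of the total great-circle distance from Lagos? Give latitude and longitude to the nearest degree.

From cos δ = sin φ₁ sin φ₂ + cos φ₁ cos φ₂ cos Δλ, the central angle is δ ≈ 1.905 rad (109.2°).
Interpolate at f = 1/5 with slerp weights a = sin((1−f)δ)/sin δ ≈ 1.058, b = sin(fδ)/sin δ ≈ 0.394.
p = a·p₁ + b·p₂ ≈ (0.885, -0.033, 0.465); φ = arcsin(p_z) ≈ 27.70°, λ = atan2(p_y, p_x) ≈ -2.12°.

≈ 28°N, 2°W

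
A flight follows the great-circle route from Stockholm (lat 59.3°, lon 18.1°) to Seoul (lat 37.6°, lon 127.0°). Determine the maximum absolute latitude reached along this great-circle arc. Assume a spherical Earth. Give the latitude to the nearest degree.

The great circle lies in the plane with unit normal n̂ = (p₁ × p₂)/|p₁ × p₂|.
Here n̂_z ≈ +0.416; the vertex latitude is φ_max = arccos|n̂_z| ≈ 65.4°.
Check via Clairaut: cos φ_max = |cos φ₁| · sin C = cos(59.3°)·sin(54.6°) ≈ 0.416, again giving ≈ 65.4°.

≈ 65°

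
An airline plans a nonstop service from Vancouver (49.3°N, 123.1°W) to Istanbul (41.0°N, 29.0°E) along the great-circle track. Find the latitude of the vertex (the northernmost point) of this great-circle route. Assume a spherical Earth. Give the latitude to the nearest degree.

The great circle lies in the plane with unit normal n̂ = (p₁ × p₂)/|p₁ × p₂|.
Here n̂_z ≈ +0.231; the vertex latitude is φ_max = arccos|n̂_z| ≈ 76.7°.
Check via Clairaut: cos φ_max = |cos φ₁| · sin C = cos(49.3°)·sin(20.7°) ≈ 0.231, again giving ≈ 76.7°.

≈ 77°N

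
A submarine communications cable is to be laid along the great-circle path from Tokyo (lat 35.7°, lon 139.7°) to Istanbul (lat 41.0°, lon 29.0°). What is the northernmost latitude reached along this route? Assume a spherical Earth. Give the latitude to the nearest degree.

≈ 54°

The great circle lies in the plane with unit normal n̂ = (p₁ × p₂)/|p₁ × p₂|.
Here n̂_z ≈ -0.581; the vertex latitude is φ_max = arccos|n̂_z| ≈ 54.5°.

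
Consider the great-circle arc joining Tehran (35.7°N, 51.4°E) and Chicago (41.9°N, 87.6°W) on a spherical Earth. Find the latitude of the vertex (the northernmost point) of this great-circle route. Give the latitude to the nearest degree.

The great circle lies in the plane with unit normal n̂ = (p₁ × p₂)/|p₁ × p₂|.
Here n̂_z ≈ -0.397; the vertex latitude is φ_max = arccos|n̂_z| ≈ 66.6°.

≈ 67°N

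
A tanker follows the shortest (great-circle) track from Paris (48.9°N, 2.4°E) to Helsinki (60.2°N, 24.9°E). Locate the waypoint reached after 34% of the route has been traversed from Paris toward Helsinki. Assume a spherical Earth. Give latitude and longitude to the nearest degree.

The haversine formula gives a central angle δ ≈ 0.299 rad (17.1°) between the endpoints.
Interpolate at f = 0.34 with slerp weights a = sin((1−f)δ)/sin δ ≈ 0.666, b = sin(fδ)/sin δ ≈ 0.345.
p = a·p₁ + b·p₂ ≈ (0.592, 0.090, 0.801); φ = arcsin(p_z) ≈ 53.18°, λ = atan2(p_y, p_x) ≈ 8.68°.

≈ 53°N, 9°E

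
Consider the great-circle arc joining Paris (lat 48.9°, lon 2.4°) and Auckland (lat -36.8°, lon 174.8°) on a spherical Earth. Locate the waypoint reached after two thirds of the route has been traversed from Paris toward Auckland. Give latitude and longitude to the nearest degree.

≈ lat 16°, lon 156°

From cos δ = sin φ₁ sin φ₂ + cos φ₁ cos φ₂ cos Δλ, the central angle is δ ≈ 2.909 rad (166.7°).
Interpolate at f = 2/3 with slerp weights a = sin((1−f)δ)/sin δ ≈ 3.584, b = sin(fδ)/sin δ ≈ 4.053.
p = a·p₁ + b·p₂ ≈ (-0.878, 0.393, 0.273); φ = arcsin(p_z) ≈ 15.83°, λ = atan2(p_y, p_x) ≈ 155.90°.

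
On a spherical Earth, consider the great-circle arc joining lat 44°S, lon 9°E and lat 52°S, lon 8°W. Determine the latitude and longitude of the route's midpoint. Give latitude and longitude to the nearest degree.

From cos δ = sin φ₁ sin φ₂ + cos φ₁ cos φ₂ cos Δλ, the central angle is δ ≈ 0.242 rad (13.9°).
Interpolate at f = 1/2 with slerp weights a = sin((1−f)δ)/sin δ ≈ 0.504, b = sin(fδ)/sin δ ≈ 0.504.
p = a·p₁ + b·p₂ ≈ (0.665, 0.014, -0.747); φ = arcsin(p_z) ≈ -48.31°, λ = atan2(p_y, p_x) ≈ 1.16°.

≈ lat 48°S, lon 1°E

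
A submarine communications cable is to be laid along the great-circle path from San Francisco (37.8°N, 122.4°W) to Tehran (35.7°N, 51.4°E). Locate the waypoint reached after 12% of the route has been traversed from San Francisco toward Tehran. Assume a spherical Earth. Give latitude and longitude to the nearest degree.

≈ 50°N, 121°W

Convert each endpoint to a unit vector on the sphere (x = cos φ cos λ, y = cos φ sin λ, z = sin φ).
The central angle between the endpoints is δ = arccos(p₁·p₂) ≈ 1.855 rad (106.3°).
Interpolate at f = 0.12 with slerp weights a = sin((1−f)δ)/sin δ ≈ 1.040, b = sin(fδ)/sin δ ≈ 0.230.
p = a·p₁ + b·p₂ ≈ (-0.324, -0.548, 0.771); φ = arcsin(p_z) ≈ 50.49°, λ = atan2(p_y, p_x) ≈ -120.58°.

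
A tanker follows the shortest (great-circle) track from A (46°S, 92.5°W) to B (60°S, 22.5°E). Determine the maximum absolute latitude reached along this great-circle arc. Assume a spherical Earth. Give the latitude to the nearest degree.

The great circle lies in the plane with unit normal n̂ = (p₁ × p₂)/|p₁ × p₂|.
Here n̂_z ≈ +0.358; the vertex latitude is φ_max = arccos|n̂_z| ≈ 69.0°.

≈ 69°S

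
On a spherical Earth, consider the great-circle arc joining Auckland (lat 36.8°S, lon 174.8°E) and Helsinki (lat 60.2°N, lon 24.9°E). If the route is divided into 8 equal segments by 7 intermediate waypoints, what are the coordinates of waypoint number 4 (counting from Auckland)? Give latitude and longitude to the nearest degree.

Write both endpoints as unit vectors p₁, p₂ with components (cos φ cos λ, cos φ sin λ, sin φ).
The central angle between the endpoints is δ = arccos(p₁·p₂) ≈ 2.614 rad (149.8°).
Interpolate at f = 4/8 with slerp weights a = sin((1−f)δ)/sin δ ≈ 1.918, b = sin(fδ)/sin δ ≈ 1.918.
p = a·p₁ + b·p₂ ≈ (-0.665, 0.541, 0.515); φ = arcsin(p_z) ≈ 31.03°, λ = atan2(p_y, p_x) ≈ 140.89°.

≈ lat 31°N, lon 141°E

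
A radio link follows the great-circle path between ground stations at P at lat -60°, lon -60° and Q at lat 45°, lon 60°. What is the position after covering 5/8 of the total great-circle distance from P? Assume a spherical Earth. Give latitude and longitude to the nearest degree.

Convert each endpoint to a unit vector on the sphere (x = cos φ cos λ, y = cos φ sin λ, z = sin φ).
The central angle between the endpoints is δ = arccos(p₁·p₂) ≈ 2.480 rad (142.1°).
Interpolate at f = 5/8 with slerp weights a = sin((1−f)δ)/sin δ ≈ 1.305, b = sin(fδ)/sin δ ≈ 1.628.
p = a·p₁ + b·p₂ ≈ (0.902, 0.432, 0.021); φ = arcsin(p_z) ≈ 1.18°, λ = atan2(p_y, p_x) ≈ 25.58°.

≈ lat 1°, lon 26°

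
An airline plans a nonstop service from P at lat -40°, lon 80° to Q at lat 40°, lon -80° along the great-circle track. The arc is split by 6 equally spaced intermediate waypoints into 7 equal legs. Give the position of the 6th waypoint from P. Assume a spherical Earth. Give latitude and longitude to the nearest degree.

From cos δ = sin φ₁ sin φ₂ + cos φ₁ cos φ₂ cos Δλ, the central angle is δ ≈ 2.875 rad (164.7°).
Interpolate at f = 6/7 with slerp weights a = sin((1−f)δ)/sin δ ≈ 1.514, b = sin(fδ)/sin δ ≈ 2.377.
p = a·p₁ + b·p₂ ≈ (0.518, -0.651, 0.555); φ = arcsin(p_z) ≈ 33.70°, λ = atan2(p_y, p_x) ≈ -51.52°.

≈ lat 34°, lon -52°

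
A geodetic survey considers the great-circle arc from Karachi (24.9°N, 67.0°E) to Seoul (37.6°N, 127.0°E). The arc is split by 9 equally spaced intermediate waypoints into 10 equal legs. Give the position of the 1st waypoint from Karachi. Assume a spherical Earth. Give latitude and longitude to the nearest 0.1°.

Convert each endpoint to a unit vector on the sphere (x = cos φ cos λ, y = cos φ sin λ, z = sin φ).
The central angle between the endpoints is δ = arccos(p₁·p₂) ≈ 0.907 rad (52.0°).
Interpolate at f = 1/10 with slerp weights a = sin((1−f)δ)/sin δ ≈ 0.925, b = sin(fδ)/sin δ ≈ 0.115.
p = a·p₁ + b·p₂ ≈ (0.273, 0.845, 0.460); φ = arcsin(p_z) ≈ 27.36°, λ = atan2(p_y, p_x) ≈ 72.10°.

≈ 27.4°N, 72.1°E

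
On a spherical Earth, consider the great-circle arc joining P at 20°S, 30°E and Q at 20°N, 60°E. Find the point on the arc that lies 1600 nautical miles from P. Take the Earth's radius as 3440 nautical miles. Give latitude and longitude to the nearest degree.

≈ 1°N, 46°E

The haversine formula gives a central angle δ ≈ 0.866 rad (49.6°) between the endpoints. The total great-circle distance is δ·R ≈ 0.866 × 3440 ≈ 2980 nmi, so the target fraction is f = 1600/2980 ≈ 0.537.
Interpolate at f ≈ 0.537 with slerp weights a = sin((1−f)δ)/sin δ ≈ 0.512, b = sin(fδ)/sin δ ≈ 0.589.
p = a·p₁ + b·p₂ ≈ (0.694, 0.720, 0.026); φ = arcsin(p_z) ≈ 1.50°, λ = atan2(p_y, p_x) ≈ 46.06°.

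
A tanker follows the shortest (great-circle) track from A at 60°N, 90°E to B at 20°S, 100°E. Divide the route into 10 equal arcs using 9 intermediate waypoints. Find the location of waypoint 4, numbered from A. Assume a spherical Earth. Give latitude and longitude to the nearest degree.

From cos δ = sin φ₁ sin φ₂ + cos φ₁ cos φ₂ cos Δλ, the central angle is δ ≈ 1.404 rad (80.4°).
Interpolate at f = 4/10 with slerp weights a = sin((1−f)δ)/sin δ ≈ 0.757, b = sin(fδ)/sin δ ≈ 0.540.
p = a·p₁ + b·p₂ ≈ (-0.088, 0.878, 0.471); φ = arcsin(p_z) ≈ 28.07°, λ = atan2(p_y, p_x) ≈ 95.73°.

≈ 28°N, 96°E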